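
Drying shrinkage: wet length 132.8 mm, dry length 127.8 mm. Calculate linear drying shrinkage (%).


DS = (132.8 - 127.8) / 132.8 * 100 = 3.77%

3.77


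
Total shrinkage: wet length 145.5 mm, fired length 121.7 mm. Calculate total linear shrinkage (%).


TS = (145.5 - 121.7) / 145.5 * 100 = 16.36%

16.36


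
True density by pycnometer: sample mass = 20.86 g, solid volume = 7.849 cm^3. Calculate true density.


TD = 20.86 / 7.849 = 2.658 g/cm^3

2.658


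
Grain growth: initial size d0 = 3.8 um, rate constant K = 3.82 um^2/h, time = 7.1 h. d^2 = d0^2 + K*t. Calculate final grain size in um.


d^2 = 3.8^2 + 3.82*7.1 = 41.562
d = sqrt(41.562) = 6.45 um

6.45


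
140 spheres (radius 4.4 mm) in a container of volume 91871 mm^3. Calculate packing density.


V_sphere = 4/3*pi*4.4^3 = 356.8179 mm^3
Total V = 140*356.8179 = 49954.506 mm^3
PD = 49954.506 / 91871 = 0.544

0.544


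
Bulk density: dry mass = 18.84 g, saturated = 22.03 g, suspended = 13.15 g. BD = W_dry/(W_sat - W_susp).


BD = 18.84 / (22.03 - 13.15) = 18.84 / 8.88 = 2.122 g/cm^3

2.122


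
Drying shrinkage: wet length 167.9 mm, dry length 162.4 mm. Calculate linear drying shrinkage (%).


DS = (167.9 - 162.4) / 167.9 * 100 = 3.28%

3.28


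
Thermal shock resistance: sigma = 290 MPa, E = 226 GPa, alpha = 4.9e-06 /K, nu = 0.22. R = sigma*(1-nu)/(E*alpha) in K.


R = 290*(1-0.22)/(226*1000*4.9e-06) = 204 K

204


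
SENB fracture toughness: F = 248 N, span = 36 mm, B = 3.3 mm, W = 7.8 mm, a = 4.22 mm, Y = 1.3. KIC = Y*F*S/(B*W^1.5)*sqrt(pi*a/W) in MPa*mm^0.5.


KIC = 1.3*248*36/(3.3*7.8^1.5)*sqrt(pi*4.22/7.8) = 210.49

210.49


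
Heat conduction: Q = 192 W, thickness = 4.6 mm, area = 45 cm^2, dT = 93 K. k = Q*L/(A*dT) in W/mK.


k = 192*4.6/1000/(45/10000*93) = 2.11 W/mK

2.11


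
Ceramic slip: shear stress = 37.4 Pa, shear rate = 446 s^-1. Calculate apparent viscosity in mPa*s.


eta = tau/gamma * 1000 = 37.4/446 * 1000 = 83.9 mPa*s

83.9


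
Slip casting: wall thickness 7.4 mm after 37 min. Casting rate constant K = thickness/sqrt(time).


K = 7.4 / sqrt(37) = 7.4 / 6.0828 = 1.217 mm/min^0.5

1.217


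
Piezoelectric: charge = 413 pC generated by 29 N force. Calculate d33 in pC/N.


d33 = 413 / 29 = 14.2 pC/N

14.2


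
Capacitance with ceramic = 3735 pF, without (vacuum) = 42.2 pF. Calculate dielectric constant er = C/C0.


er = 3735 / 42.2 = 88.51

88.51


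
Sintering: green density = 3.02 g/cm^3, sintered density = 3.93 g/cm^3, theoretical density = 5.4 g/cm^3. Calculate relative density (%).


Relative = 3.93 / 5.4 * 100 = 72.8%

72.8


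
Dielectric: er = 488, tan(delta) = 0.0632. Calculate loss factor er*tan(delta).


Loss = 488 * 0.0632 = 30.842

30.842


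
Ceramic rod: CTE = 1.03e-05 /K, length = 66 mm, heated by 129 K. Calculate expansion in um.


dL = 1.03e-05 * 66 * 129 * 1000 = 87.694 um

87.694


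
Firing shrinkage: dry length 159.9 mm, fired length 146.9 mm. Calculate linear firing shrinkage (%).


FS = (159.9 - 146.9) / 159.9 * 100 = 8.13%

8.13


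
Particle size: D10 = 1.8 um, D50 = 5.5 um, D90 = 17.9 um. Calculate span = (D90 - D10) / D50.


Span = (17.9 - 1.8) / 5.5 = 16.1 / 5.5 = 2.927

2.927


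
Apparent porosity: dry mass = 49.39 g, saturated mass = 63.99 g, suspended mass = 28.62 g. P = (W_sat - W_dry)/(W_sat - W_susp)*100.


P = (63.99 - 49.39) / (63.99 - 28.62) * 100 = 14.6 / 35.37 * 100 = 41.3%

41.3


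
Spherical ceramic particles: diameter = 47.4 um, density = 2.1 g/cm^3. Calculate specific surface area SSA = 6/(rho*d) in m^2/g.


SSA = 6 / (2.1 * 47.4) = 0.06 m^2/g

0.06


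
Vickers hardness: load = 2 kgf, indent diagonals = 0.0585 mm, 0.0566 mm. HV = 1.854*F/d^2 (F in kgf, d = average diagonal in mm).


d_avg = (0.0585+0.0566)/2 = 0.05755 mm
HV = 1.854*2/0.05755^2 = 1120

1120


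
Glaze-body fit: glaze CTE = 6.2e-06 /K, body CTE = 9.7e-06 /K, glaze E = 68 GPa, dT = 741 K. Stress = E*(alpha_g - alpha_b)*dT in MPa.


Stress = 68*1000*(6.2e-06 - 9.7e-06)*741 = -176.4 MPa

-176.4


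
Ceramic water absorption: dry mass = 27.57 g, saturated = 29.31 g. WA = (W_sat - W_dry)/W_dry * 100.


WA = (29.31 - 27.57) / 27.57 * 100 = 6.31%

6.31


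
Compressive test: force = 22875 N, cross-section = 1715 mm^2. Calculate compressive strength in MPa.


CS = 22875 / 1715 = 13.3 MPa

13.3


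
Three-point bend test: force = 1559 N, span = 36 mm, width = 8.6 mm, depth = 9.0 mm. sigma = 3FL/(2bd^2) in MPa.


sigma = 3*1559*36/(2*8.6*9.0^2) = 120.9 MPa

120.9


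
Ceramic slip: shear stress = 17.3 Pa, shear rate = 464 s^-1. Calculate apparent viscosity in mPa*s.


eta = tau/gamma * 1000 = 17.3/464 * 1000 = 37.3 mPa*s

37.3


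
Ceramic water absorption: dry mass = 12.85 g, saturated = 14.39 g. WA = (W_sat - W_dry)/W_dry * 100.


WA = (14.39 - 12.85) / 12.85 * 100 = 11.98%

11.98


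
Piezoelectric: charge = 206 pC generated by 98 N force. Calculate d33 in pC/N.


d33 = 206 / 98 = 2.1 pC/N

2.1


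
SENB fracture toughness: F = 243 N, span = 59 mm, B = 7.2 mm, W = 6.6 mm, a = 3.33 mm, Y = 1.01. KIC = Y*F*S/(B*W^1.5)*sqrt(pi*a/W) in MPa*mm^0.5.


KIC = 1.01*243*59/(7.2*6.6^1.5)*sqrt(pi*3.33/6.6) = 149.33

149.33


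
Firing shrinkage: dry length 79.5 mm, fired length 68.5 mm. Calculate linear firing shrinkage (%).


FS = (79.5 - 68.5) / 79.5 * 100 = 13.84%

13.84


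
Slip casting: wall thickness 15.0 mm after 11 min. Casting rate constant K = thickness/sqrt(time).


K = 15.0 / sqrt(11) = 15.0 / 3.3166 = 4.523 mm/min^0.5

4.523


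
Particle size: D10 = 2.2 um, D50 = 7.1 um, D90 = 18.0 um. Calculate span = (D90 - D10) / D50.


Span = (18.0 - 2.2) / 7.1 = 15.8 / 7.1 = 2.225

2.225


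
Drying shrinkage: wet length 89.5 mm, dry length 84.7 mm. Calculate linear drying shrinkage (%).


DS = (89.5 - 84.7) / 89.5 * 100 = 5.36%

5.36


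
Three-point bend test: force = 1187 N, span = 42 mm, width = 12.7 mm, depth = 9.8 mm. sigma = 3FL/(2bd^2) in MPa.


sigma = 3*1187*42/(2*12.7*9.8^2) = 61.3 MPa

61.3


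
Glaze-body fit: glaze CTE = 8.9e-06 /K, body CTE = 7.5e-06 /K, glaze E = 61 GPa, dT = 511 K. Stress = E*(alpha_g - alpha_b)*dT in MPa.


Stress = 61*1000*(8.9e-06 - 7.5e-06)*511 = 43.6 MPa

43.6


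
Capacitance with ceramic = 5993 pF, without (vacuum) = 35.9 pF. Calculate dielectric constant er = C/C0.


er = 5993 / 35.9 = 166.94

166.94


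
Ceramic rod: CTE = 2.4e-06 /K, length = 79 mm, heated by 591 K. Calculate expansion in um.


dL = 2.4e-06 * 79 * 591 * 1000 = 112.054 um

112.054


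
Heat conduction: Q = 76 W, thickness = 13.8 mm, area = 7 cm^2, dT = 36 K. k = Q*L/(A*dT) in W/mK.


k = 76*13.8/1000/(7/10000*36) = 41.62 W/mK

41.62


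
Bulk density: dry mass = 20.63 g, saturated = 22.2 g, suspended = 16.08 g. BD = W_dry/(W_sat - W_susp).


BD = 20.63 / (22.2 - 16.08) = 20.63 / 6.12 = 3.371 g/cm^3

3.371


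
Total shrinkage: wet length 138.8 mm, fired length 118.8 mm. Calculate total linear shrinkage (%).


TS = (138.8 - 118.8) / 138.8 * 100 = 14.41%

14.41


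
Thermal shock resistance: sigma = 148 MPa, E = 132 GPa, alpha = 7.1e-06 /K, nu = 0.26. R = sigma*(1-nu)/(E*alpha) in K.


R = 148*(1-0.26)/(132*1000*7.1e-06) = 117 K

117


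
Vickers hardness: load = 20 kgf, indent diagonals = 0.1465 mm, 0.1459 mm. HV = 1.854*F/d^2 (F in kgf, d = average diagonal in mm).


d_avg = (0.1465+0.1459)/2 = 0.1462 mm
HV = 1.854*20/0.1462^2 = 1735

1735


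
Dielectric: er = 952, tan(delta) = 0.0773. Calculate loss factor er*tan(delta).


Loss = 952 * 0.0773 = 73.59

73.59


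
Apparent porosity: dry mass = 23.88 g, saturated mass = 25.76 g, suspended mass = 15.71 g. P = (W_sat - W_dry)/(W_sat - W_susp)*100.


P = (25.76 - 23.88) / (25.76 - 15.71) * 100 = 1.88 / 10.05 * 100 = 18.7%

18.7


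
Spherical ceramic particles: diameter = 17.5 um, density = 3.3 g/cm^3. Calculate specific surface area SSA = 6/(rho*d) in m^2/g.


SSA = 6 / (3.3 * 17.5) = 0.104 m^2/g

0.104


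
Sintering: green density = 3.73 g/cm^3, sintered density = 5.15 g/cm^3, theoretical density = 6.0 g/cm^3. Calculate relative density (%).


Relative = 5.15 / 6.0 * 100 = 85.8%

85.8


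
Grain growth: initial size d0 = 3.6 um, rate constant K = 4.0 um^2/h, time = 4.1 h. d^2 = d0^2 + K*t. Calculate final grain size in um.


d^2 = 3.6^2 + 4.0*4.1 = 29.36
d = sqrt(29.36) = 5.42 um

5.42


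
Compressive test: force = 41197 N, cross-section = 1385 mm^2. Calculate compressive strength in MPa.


CS = 41197 / 1385 = 29.7 MPa

29.7


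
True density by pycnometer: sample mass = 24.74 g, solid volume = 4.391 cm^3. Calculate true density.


TD = 24.74 / 4.391 = 5.634 g/cm^3

5.634


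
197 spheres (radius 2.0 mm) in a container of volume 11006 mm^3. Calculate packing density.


V_sphere = 4/3*pi*2.0^3 = 33.5103 mm^3
Total V = 197*33.5103 = 6601.5291 mm^3
PD = 6601.5291 / 11006 = 0.6

0.6


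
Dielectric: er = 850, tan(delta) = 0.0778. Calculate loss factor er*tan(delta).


Loss = 850 * 0.0778 = 66.13

66.13


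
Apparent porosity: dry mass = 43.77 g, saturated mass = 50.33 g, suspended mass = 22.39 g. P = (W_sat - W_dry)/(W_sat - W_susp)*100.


P = (50.33 - 43.77) / (50.33 - 22.39) * 100 = 6.56 / 27.94 * 100 = 23.5%

23.5


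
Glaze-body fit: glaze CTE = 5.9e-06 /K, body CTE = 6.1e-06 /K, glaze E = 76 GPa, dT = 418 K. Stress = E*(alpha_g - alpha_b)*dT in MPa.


Stress = 76*1000*(5.9e-06 - 6.1e-06)*418 = -6.4 MPa

-6.4


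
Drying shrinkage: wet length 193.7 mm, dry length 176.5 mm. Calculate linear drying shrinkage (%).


DS = (193.7 - 176.5) / 193.7 * 100 = 8.88%

8.88


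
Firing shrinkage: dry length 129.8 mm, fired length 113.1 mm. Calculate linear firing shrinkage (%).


FS = (129.8 - 113.1) / 129.8 * 100 = 12.87%

12.87


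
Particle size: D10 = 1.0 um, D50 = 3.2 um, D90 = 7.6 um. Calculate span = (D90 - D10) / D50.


Span = (7.6 - 1.0) / 3.2 = 6.6 / 3.2 = 2.063

2.063


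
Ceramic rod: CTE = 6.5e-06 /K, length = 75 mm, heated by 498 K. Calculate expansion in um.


dL = 6.5e-06 * 75 * 498 * 1000 = 242.775 um

242.775


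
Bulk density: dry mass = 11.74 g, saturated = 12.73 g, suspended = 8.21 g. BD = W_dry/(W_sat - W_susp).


BD = 11.74 / (12.73 - 8.21) = 11.74 / 4.52 = 2.597 g/cm^3

2.597


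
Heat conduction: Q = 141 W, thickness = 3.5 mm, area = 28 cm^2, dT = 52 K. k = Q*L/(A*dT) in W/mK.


k = 141*3.5/1000/(28/10000*52) = 3.39 W/mK

3.39


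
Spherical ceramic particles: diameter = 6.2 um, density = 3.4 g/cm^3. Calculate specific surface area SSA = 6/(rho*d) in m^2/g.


SSA = 6 / (3.4 * 6.2) = 0.285 m^2/g

0.285


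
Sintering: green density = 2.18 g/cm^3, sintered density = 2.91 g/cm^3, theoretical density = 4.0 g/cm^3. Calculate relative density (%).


Relative = 2.91 / 4.0 * 100 = 72.8%

72.8


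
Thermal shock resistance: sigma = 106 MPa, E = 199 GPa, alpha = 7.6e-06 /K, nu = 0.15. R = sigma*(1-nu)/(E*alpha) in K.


R = 106*(1-0.15)/(199*1000*7.6e-06) = 60 K

60


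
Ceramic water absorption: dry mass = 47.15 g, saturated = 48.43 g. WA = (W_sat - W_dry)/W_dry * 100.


WA = (48.43 - 47.15) / 47.15 * 100 = 2.71%

2.71


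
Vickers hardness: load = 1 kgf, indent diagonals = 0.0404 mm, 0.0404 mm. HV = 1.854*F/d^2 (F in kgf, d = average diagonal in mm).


d_avg = (0.0404+0.0404)/2 = 0.0404 mm
HV = 1.854*1/0.0404^2 = 1136

1136


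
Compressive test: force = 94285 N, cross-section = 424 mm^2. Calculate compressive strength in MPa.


CS = 94285 / 424 = 222.4 MPa

222.4


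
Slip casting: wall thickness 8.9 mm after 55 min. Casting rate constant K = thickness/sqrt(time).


K = 8.9 / sqrt(55) = 8.9 / 7.4162 = 1.2 mm/min^0.5

1.2


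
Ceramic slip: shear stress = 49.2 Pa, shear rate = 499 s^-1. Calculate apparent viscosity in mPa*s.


eta = tau/gamma * 1000 = 49.2/499 * 1000 = 98.6 mPa*s

98.6


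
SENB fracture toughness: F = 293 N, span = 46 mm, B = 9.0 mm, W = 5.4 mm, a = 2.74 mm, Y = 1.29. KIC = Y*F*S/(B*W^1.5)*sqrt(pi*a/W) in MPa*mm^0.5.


KIC = 1.29*293*46/(9.0*5.4^1.5)*sqrt(pi*2.74/5.4) = 194.37

194.37


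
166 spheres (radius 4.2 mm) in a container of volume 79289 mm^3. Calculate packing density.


V_sphere = 4/3*pi*4.2^3 = 310.3391 mm^3
Total V = 166*310.3391 = 51516.2906 mm^3
PD = 51516.2906 / 79289 = 0.65

0.65


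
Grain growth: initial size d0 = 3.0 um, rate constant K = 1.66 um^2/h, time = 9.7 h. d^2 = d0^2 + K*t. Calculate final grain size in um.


d^2 = 3.0^2 + 1.66*9.7 = 25.102
d = sqrt(25.102) = 5.01 um

5.01


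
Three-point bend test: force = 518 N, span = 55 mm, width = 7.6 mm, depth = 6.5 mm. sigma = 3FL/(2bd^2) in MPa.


sigma = 3*518*55/(2*7.6*6.5^2) = 133.1 MPa

133.1


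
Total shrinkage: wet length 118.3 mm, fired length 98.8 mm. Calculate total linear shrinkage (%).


TS = (118.3 - 98.8) / 118.3 * 100 = 16.48%

16.48


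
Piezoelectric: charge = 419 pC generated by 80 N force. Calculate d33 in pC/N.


d33 = 419 / 80 = 5.2 pC/N

5.2


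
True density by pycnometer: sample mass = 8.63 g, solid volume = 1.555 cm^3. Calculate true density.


TD = 8.63 / 1.555 = 5.55 g/cm^3

5.55


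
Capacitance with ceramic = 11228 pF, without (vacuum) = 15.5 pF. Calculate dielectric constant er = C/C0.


er = 11228 / 15.5 = 724.39

724.39


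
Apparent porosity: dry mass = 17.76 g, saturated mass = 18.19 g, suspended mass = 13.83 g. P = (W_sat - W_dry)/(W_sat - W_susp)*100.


P = (18.19 - 17.76) / (18.19 - 13.83) * 100 = 0.43 / 4.36 * 100 = 9.9%

9.9


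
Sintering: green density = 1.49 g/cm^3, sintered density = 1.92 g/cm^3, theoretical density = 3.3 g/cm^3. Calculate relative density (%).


Relative = 1.92 / 3.3 * 100 = 58.2%

58.2


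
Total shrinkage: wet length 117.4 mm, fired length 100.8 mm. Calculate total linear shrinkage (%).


TS = (117.4 - 100.8) / 117.4 * 100 = 14.14%

14.14


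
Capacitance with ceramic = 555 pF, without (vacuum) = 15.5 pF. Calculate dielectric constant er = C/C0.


er = 555 / 15.5 = 35.81

35.81


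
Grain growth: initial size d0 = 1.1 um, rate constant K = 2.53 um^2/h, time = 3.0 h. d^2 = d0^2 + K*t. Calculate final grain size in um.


d^2 = 1.1^2 + 2.53*3.0 = 8.8
d = sqrt(8.8) = 2.97 um

2.97


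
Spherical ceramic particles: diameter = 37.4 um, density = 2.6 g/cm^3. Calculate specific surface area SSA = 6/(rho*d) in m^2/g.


SSA = 6 / (2.6 * 37.4) = 0.062 m^2/g

0.062


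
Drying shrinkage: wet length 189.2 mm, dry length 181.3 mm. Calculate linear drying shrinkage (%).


DS = (189.2 - 181.3) / 189.2 * 100 = 4.18%

4.18


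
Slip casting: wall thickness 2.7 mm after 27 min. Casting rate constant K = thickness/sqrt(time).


K = 2.7 / sqrt(27) = 2.7 / 5.1962 = 0.52 mm/min^0.5

0.52


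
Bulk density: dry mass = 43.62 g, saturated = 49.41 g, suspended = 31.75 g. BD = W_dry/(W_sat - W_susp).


BD = 43.62 / (49.41 - 31.75) = 43.62 / 17.66 = 2.47 g/cm^3

2.47


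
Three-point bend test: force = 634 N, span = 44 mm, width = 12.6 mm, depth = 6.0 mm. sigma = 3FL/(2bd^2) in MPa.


sigma = 3*634*44/(2*12.6*6.0^2) = 92.2 MPa

92.2


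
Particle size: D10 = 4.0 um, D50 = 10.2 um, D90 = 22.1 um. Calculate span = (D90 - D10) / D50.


Span = (22.1 - 4.0) / 10.2 = 18.1 / 10.2 = 1.775

1.775


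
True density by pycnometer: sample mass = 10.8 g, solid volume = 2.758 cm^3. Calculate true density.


TD = 10.8 / 2.758 = 3.916 g/cm^3

3.916


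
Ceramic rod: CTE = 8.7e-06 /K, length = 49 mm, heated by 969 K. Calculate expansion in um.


dL = 8.7e-06 * 49 * 969 * 1000 = 413.085 um

413.085


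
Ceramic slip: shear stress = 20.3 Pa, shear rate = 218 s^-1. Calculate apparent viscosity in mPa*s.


eta = tau/gamma * 1000 = 20.3/218 * 1000 = 93.1 mPa*s

93.1


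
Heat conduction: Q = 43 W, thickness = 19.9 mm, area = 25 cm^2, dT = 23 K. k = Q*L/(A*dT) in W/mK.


k = 43*19.9/1000/(25/10000*23) = 14.88 W/mK

14.88


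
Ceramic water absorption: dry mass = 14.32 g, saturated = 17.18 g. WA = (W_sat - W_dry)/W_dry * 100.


WA = (17.18 - 14.32) / 14.32 * 100 = 19.97%

19.97


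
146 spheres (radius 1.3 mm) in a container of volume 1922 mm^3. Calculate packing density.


V_sphere = 4/3*pi*1.3^3 = 9.2028 mm^3
Total V = 146*9.2028 = 1343.6088 mm^3
PD = 1343.6088 / 1922 = 0.699

0.699


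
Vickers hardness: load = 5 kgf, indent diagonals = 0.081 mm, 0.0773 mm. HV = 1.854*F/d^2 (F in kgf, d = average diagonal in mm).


d_avg = (0.081+0.0773)/2 = 0.07915 mm
HV = 1.854*5/0.07915^2 = 1480

1480


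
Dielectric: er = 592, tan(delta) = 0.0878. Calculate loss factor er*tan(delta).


Loss = 592 * 0.0878 = 51.978

51.978


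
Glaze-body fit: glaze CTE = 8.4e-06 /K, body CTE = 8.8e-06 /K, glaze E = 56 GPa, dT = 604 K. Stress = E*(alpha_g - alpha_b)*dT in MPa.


Stress = 56*1000*(8.4e-06 - 8.8e-06)*604 = -13.5 MPa

-13.5


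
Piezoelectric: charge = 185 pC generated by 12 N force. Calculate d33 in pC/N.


d33 = 185 / 12 = 15.4 pC/N

15.4


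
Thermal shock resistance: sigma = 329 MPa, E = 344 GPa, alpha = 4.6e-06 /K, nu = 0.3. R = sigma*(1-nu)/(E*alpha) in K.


R = 329*(1-0.3)/(344*1000*4.6e-06) = 146 K

146


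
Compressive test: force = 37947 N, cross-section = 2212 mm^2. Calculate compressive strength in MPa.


CS = 37947 / 2212 = 17.2 MPa

17.2


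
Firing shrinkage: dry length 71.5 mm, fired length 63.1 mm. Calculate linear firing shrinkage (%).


FS = (71.5 - 63.1) / 71.5 * 100 = 11.75%

11.75


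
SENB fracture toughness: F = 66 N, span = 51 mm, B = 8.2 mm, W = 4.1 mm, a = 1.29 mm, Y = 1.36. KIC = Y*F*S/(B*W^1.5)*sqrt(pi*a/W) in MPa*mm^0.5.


KIC = 1.36*66*51/(8.2*4.1^1.5)*sqrt(pi*1.29/4.1) = 66.86

66.86


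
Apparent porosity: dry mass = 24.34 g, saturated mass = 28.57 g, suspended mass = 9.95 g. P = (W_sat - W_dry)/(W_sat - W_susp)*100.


P = (28.57 - 24.34) / (28.57 - 9.95) * 100 = 4.23 / 18.62 * 100 = 22.7%

22.7


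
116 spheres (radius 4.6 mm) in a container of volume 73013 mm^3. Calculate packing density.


V_sphere = 4/3*pi*4.6^3 = 407.7201 mm^3
Total V = 116*407.7201 = 47295.5316 mm^3
PD = 47295.5316 / 73013 = 0.648

0.648


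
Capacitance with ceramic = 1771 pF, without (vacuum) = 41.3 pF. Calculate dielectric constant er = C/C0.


er = 1771 / 41.3 = 42.88

42.88


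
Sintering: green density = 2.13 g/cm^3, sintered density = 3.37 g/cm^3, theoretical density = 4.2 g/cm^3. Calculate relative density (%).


Relative = 3.37 / 4.2 * 100 = 80.2%

80.2


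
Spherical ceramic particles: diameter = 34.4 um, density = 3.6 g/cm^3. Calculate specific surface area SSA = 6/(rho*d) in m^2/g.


SSA = 6 / (3.6 * 34.4) = 0.048 m^2/g

0.048


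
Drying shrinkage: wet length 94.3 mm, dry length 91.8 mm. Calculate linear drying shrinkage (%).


DS = (94.3 - 91.8) / 94.3 * 100 = 2.65%

2.65


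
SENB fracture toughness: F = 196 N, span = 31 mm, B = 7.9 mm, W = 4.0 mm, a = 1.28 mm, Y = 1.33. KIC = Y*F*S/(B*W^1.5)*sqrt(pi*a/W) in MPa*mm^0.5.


KIC = 1.33*196*31/(7.9*4.0^1.5)*sqrt(pi*1.28/4.0) = 128.2

128.2


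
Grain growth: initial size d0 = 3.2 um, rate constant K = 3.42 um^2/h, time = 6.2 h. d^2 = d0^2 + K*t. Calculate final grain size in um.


d^2 = 3.2^2 + 3.42*6.2 = 31.444
d = sqrt(31.444) = 5.61 um

5.61


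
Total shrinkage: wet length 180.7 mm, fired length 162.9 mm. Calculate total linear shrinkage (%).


TS = (180.7 - 162.9) / 180.7 * 100 = 9.85%

9.85


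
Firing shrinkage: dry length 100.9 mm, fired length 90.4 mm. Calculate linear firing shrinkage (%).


FS = (100.9 - 90.4) / 100.9 * 100 = 10.41%

10.41


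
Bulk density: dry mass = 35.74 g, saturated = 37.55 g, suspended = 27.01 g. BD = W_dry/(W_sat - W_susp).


BD = 35.74 / (37.55 - 27.01) = 35.74 / 10.54 = 3.391 g/cm^3

3.391


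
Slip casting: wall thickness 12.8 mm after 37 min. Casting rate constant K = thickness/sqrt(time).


K = 12.8 / sqrt(37) = 12.8 / 6.0828 = 2.104 mm/min^0.5

2.104


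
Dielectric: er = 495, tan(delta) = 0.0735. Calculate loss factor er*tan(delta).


Loss = 495 * 0.0735 = 36.383

36.383


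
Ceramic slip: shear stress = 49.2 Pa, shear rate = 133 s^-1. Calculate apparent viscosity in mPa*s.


eta = tau/gamma * 1000 = 49.2/133 * 1000 = 369.9 mPa*s

369.9


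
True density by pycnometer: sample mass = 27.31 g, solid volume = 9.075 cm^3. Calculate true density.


TD = 27.31 / 9.075 = 3.009 g/cm^3

3.009


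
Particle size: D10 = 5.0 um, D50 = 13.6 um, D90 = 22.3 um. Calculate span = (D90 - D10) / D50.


Span = (22.3 - 5.0) / 13.6 = 17.3 / 13.6 = 1.272

1.272


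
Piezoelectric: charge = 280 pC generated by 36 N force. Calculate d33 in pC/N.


d33 = 280 / 36 = 7.8 pC/N

7.8


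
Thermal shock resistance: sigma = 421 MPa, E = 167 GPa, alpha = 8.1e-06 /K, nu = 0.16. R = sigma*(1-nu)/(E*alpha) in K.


R = 421*(1-0.16)/(167*1000*8.1e-06) = 261 K

261


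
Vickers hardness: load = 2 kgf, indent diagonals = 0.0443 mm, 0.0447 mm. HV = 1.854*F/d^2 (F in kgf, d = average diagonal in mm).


d_avg = (0.0443+0.0447)/2 = 0.0445 mm
HV = 1.854*2/0.0445^2 = 1872

1872


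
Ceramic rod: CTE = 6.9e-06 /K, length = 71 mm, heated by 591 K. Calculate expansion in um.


dL = 6.9e-06 * 71 * 591 * 1000 = 289.531 um

289.531


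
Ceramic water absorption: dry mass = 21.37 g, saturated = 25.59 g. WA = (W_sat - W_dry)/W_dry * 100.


WA = (25.59 - 21.37) / 21.37 * 100 = 19.75%

19.75


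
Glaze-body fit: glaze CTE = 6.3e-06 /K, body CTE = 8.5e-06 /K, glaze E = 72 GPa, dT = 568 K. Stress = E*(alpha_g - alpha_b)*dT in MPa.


Stress = 72*1000*(6.3e-06 - 8.5e-06)*568 = -90.0 MPa

-90.0


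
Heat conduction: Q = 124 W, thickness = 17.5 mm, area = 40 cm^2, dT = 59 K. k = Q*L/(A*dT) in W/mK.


k = 124*17.5/1000/(40/10000*59) = 9.19 W/mK

9.19


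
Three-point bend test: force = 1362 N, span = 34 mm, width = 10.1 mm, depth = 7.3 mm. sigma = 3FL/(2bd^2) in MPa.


sigma = 3*1362*34/(2*10.1*7.3^2) = 129.1 MPa

129.1


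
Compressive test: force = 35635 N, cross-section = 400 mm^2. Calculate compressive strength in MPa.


CS = 35635 / 400 = 89.1 MPa

89.1


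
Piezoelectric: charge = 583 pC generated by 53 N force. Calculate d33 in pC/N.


d33 = 583 / 53 = 11.0 pC/N

11.0


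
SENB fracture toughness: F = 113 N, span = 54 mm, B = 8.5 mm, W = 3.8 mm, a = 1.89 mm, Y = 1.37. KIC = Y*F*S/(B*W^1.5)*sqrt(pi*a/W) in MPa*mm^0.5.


KIC = 1.37*113*54/(8.5*3.8^1.5)*sqrt(pi*1.89/3.8) = 165.96

165.96


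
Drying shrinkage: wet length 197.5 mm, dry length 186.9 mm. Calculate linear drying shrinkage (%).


DS = (197.5 - 186.9) / 197.5 * 100 = 5.37%

5.37


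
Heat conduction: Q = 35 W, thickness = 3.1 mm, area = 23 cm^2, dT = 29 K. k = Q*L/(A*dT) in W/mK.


k = 35*3.1/1000/(23/10000*29) = 1.63 W/mK

1.63


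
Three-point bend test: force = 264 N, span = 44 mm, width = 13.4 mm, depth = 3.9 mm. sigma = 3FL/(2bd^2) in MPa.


sigma = 3*264*44/(2*13.4*3.9^2) = 85.5 MPa

85.5


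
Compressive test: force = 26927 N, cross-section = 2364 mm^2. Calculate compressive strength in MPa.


CS = 26927 / 2364 = 11.4 MPa

11.4


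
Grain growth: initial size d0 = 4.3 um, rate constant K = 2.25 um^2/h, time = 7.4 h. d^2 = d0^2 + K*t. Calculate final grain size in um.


d^2 = 4.3^2 + 2.25*7.4 = 35.14
d = sqrt(35.14) = 5.93 um

5.93


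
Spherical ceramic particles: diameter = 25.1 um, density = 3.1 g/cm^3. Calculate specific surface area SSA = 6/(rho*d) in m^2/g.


SSA = 6 / (3.1 * 25.1) = 0.077 m^2/g

0.077


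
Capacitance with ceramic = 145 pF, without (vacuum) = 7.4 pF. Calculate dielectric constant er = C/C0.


er = 145 / 7.4 = 19.59

19.59


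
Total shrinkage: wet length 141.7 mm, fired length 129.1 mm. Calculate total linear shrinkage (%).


TS = (141.7 - 129.1) / 141.7 * 100 = 8.89%

8.89


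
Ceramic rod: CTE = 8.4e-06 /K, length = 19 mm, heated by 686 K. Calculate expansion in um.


dL = 8.4e-06 * 19 * 686 * 1000 = 109.486 um

109.486


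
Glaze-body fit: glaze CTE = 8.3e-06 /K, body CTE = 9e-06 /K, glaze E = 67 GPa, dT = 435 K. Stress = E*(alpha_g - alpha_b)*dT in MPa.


Stress = 67*1000*(8.3e-06 - 9e-06)*435 = -20.4 MPa

-20.4


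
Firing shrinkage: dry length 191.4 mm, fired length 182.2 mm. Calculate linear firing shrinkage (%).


FS = (191.4 - 182.2) / 191.4 * 100 = 4.81%

4.81


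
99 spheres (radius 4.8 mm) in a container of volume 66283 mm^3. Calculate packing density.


V_sphere = 4/3*pi*4.8^3 = 463.2467 mm^3
Total V = 99*463.2467 = 45861.4233 mm^3
PD = 45861.4233 / 66283 = 0.692

0.692


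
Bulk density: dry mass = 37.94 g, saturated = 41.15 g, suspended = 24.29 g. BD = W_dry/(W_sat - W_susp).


BD = 37.94 / (41.15 - 24.29) = 37.94 / 16.86 = 2.25 g/cm^3

2.25


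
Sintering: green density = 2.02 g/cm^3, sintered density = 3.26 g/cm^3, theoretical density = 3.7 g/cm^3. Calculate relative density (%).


Relative = 3.26 / 3.7 * 100 = 88.1%

88.1


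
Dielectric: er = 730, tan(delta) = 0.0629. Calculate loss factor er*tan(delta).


Loss = 730 * 0.0629 = 45.917

45.917


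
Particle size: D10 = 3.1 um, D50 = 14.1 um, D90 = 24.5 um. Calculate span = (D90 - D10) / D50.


Span = (24.5 - 3.1) / 14.1 = 21.4 / 14.1 = 1.518

1.518


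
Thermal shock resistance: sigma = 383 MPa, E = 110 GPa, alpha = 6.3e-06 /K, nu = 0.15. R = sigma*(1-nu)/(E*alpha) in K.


R = 383*(1-0.15)/(110*1000*6.3e-06) = 470 K

470


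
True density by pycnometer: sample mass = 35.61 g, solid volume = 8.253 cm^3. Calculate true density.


TD = 35.61 / 8.253 = 4.315 g/cm^3

4.315


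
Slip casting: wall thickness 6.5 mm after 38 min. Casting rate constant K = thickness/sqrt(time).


K = 6.5 / sqrt(38) = 6.5 / 6.1644 = 1.054 mm/min^0.5

1.054


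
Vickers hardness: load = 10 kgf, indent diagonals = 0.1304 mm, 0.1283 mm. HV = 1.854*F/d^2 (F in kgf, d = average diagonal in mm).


d_avg = (0.1304+0.1283)/2 = 0.12935 mm
HV = 1.854*10/0.12935^2 = 1108

1108


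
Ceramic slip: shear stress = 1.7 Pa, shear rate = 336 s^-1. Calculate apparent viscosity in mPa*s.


eta = tau/gamma * 1000 = 1.7/336 * 1000 = 5.1 mPa*s

5.1


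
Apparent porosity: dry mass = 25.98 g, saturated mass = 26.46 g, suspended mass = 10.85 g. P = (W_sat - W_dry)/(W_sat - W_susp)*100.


P = (26.46 - 25.98) / (26.46 - 10.85) * 100 = 0.48 / 15.61 * 100 = 3.1%

3.1


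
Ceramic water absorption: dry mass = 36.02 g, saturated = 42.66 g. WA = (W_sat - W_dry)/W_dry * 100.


WA = (42.66 - 36.02) / 36.02 * 100 = 18.43%

18.43


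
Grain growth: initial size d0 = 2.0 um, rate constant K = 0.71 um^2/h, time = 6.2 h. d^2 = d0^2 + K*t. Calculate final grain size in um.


d^2 = 2.0^2 + 0.71*6.2 = 8.402
d = sqrt(8.402) = 2.9 um

2.9


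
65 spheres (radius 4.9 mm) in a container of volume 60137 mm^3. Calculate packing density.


V_sphere = 4/3*pi*4.9^3 = 492.807 mm^3
Total V = 65*492.807 = 32032.455 mm^3
PD = 32032.455 / 60137 = 0.533

0.533


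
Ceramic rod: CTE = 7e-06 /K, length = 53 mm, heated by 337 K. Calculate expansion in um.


dL = 7e-06 * 53 * 337 * 1000 = 125.027 um

125.027


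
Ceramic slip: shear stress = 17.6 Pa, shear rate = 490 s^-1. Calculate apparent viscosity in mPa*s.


eta = tau/gamma * 1000 = 17.6/490 * 1000 = 35.9 mPa*s

35.9


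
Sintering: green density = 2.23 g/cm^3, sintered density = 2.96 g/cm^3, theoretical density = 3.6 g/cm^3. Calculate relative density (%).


Relative = 2.96 / 3.6 * 100 = 82.2%

82.2


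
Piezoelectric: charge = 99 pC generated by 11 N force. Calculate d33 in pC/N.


d33 = 99 / 11 = 9.0 pC/N

9.0


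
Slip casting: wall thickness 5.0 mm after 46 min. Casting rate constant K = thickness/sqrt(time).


K = 5.0 / sqrt(46) = 5.0 / 6.7823 = 0.737 mm/min^0.5

0.737


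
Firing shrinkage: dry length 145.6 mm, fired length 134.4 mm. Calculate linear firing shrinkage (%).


FS = (145.6 - 134.4) / 145.6 * 100 = 7.69%

7.69


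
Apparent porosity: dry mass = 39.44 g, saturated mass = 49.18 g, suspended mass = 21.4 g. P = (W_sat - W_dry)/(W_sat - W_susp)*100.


P = (49.18 - 39.44) / (49.18 - 21.4) * 100 = 9.74 / 27.78 * 100 = 35.1%

35.1


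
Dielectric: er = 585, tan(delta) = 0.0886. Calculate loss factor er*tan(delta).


Loss = 585 * 0.0886 = 51.831

51.831


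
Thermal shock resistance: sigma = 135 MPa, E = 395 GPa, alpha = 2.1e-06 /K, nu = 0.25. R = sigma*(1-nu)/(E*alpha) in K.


R = 135*(1-0.25)/(395*1000*2.1e-06) = 122 K

122


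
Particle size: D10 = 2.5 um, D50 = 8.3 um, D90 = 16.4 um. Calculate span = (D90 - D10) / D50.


Span = (16.4 - 2.5) / 8.3 = 13.9 / 8.3 = 1.675

1.675


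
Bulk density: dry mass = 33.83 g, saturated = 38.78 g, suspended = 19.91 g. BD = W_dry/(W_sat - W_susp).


BD = 33.83 / (38.78 - 19.91) = 33.83 / 18.87 = 1.793 g/cm^3

1.793


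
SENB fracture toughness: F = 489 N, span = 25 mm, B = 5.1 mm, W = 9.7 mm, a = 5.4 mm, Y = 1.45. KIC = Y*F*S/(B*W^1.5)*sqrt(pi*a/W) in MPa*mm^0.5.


KIC = 1.45*489*25/(5.1*9.7^1.5)*sqrt(pi*5.4/9.7) = 152.15

152.15


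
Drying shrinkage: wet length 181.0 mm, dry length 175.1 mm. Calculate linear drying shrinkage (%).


DS = (181.0 - 175.1) / 181.0 * 100 = 3.26%

3.26


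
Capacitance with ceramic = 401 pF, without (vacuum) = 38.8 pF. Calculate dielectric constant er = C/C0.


er = 401 / 38.8 = 10.34

10.34


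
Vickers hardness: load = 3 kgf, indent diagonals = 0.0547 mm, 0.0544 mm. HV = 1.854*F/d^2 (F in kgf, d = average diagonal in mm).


d_avg = (0.0547+0.0544)/2 = 0.05455 mm
HV = 1.854*3/0.05455^2 = 1869

1869


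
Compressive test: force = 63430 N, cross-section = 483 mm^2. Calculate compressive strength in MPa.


CS = 63430 / 483 = 131.3 MPa

131.3


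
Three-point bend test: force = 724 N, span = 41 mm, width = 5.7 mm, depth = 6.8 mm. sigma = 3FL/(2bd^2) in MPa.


sigma = 3*724*41/(2*5.7*6.8^2) = 168.9 MPa

168.9


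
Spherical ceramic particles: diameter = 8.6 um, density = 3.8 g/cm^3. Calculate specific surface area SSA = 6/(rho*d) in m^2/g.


SSA = 6 / (3.8 * 8.6) = 0.184 m^2/g

0.184


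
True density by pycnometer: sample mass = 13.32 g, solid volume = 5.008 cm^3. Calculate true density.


TD = 13.32 / 5.008 = 2.66 g/cm^3

2.66


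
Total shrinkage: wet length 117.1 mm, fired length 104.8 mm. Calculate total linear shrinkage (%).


TS = (117.1 - 104.8) / 117.1 * 100 = 10.5%

10.5


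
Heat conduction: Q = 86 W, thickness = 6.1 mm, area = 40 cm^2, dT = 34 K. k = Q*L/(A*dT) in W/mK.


k = 86*6.1/1000/(40/10000*34) = 3.86 W/mK

3.86


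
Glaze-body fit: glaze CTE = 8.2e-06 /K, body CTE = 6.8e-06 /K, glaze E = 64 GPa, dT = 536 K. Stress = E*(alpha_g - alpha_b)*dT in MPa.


Stress = 64*1000*(8.2e-06 - 6.8e-06)*536 = 48.0 MPa

48.0


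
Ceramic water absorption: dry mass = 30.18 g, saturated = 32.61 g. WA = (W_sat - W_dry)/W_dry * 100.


WA = (32.61 - 30.18) / 30.18 * 100 = 8.05%

8.05


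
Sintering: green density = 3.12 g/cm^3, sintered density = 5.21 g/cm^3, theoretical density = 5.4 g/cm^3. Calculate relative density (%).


Relative = 5.21 / 5.4 * 100 = 96.5%

96.5


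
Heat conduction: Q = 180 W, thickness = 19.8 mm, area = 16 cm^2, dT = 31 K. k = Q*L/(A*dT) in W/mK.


k = 180*19.8/1000/(16/10000*31) = 71.85 W/mK

71.85


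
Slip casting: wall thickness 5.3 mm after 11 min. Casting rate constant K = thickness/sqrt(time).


K = 5.3 / sqrt(11) = 5.3 / 3.3166 = 1.598 mm/min^0.5

1.598


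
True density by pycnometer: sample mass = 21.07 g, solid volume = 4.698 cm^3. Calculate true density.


TD = 21.07 / 4.698 = 4.485 g/cm^3

4.485


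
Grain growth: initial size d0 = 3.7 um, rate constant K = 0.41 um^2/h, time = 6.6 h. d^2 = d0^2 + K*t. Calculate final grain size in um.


d^2 = 3.7^2 + 0.41*6.6 = 16.396
d = sqrt(16.396) = 4.05 um

4.05


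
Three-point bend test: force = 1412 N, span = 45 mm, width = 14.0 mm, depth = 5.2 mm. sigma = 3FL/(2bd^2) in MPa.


sigma = 3*1412*45/(2*14.0*5.2^2) = 251.8 MPa

251.8


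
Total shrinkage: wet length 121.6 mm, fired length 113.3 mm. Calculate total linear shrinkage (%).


TS = (121.6 - 113.3) / 121.6 * 100 = 6.83%

6.83


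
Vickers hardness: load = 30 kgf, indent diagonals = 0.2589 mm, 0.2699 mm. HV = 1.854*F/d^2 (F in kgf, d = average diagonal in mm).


d_avg = (0.2589+0.2699)/2 = 0.2644 mm
HV = 1.854*30/0.2644^2 = 796

796


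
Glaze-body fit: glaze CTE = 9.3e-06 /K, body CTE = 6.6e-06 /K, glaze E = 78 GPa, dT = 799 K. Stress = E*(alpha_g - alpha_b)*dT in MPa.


Stress = 78*1000*(9.3e-06 - 6.6e-06)*799 = 168.3 MPa

168.3


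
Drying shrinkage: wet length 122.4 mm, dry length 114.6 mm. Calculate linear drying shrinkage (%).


DS = (122.4 - 114.6) / 122.4 * 100 = 6.37%

6.37


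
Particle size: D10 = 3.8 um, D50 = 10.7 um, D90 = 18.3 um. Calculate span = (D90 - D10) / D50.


Span = (18.3 - 3.8) / 10.7 = 14.5 / 10.7 = 1.355

1.355


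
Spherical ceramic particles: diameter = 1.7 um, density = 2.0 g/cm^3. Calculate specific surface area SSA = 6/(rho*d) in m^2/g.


SSA = 6 / (2.0 * 1.7) = 1.765 m^2/g

1.765


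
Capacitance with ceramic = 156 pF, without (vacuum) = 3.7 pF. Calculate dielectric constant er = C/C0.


er = 156 / 3.7 = 42.16

42.16


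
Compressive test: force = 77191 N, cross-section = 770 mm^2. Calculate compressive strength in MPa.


CS = 77191 / 770 = 100.2 MPa

100.2


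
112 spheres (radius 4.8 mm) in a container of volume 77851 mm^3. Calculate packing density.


V_sphere = 4/3*pi*4.8^3 = 463.2467 mm^3
Total V = 112*463.2467 = 51883.6304 mm^3
PD = 51883.6304 / 77851 = 0.666

0.666


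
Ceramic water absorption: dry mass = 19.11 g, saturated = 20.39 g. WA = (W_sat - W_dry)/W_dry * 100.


WA = (20.39 - 19.11) / 19.11 * 100 = 6.7%

6.7


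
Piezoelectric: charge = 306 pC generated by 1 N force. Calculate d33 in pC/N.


d33 = 306 / 1 = 306.0 pC/N

306.0


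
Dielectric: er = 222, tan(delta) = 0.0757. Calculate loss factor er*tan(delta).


Loss = 222 * 0.0757 = 16.805

16.805


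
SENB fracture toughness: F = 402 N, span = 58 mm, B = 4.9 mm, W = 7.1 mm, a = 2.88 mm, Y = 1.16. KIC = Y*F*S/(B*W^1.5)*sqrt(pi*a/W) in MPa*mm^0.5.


KIC = 1.16*402*58/(4.9*7.1^1.5)*sqrt(pi*2.88/7.1) = 329.36

329.36


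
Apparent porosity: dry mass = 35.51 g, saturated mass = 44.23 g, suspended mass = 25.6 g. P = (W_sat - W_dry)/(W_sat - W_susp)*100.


P = (44.23 - 35.51) / (44.23 - 25.6) * 100 = 8.72 / 18.63 * 100 = 46.8%

46.8


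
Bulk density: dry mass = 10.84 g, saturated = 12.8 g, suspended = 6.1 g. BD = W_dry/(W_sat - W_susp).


BD = 10.84 / (12.8 - 6.1) = 10.84 / 6.7 = 1.618 g/cm^3

1.618


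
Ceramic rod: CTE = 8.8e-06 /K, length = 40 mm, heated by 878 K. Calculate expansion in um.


dL = 8.8e-06 * 40 * 878 * 1000 = 309.056 um

309.056


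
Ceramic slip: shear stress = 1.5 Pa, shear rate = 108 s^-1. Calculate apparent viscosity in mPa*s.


eta = tau/gamma * 1000 = 1.5/108 * 1000 = 13.9 mPa*s

13.9


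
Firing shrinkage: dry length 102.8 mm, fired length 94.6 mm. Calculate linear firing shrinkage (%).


FS = (102.8 - 94.6) / 102.8 * 100 = 7.98%

7.98


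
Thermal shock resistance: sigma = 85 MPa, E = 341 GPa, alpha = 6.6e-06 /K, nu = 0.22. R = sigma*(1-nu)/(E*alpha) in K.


R = 85*(1-0.22)/(341*1000*6.6e-06) = 29 K

29


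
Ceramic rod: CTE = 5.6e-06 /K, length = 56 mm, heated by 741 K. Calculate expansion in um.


dL = 5.6e-06 * 56 * 741 * 1000 = 232.378 um

232.378


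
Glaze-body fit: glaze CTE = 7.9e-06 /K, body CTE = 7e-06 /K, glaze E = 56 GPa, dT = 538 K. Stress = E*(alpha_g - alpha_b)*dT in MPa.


Stress = 56*1000*(7.9e-06 - 7e-06)*538 = 27.1 MPa

27.1


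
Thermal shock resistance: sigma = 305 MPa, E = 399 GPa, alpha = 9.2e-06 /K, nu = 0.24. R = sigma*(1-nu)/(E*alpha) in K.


R = 305*(1-0.24)/(399*1000*9.2e-06) = 63 K

63


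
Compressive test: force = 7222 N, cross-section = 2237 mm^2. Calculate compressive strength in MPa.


CS = 7222 / 2237 = 3.2 MPa

3.2


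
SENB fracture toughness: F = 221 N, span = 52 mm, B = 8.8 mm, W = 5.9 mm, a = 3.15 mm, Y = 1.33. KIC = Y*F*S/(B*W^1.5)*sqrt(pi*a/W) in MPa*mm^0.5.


KIC = 1.33*221*52/(8.8*5.9^1.5)*sqrt(pi*3.15/5.9) = 156.96

156.96


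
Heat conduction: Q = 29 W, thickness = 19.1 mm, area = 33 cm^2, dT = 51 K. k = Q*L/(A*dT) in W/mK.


k = 29*19.1/1000/(33/10000*51) = 3.29 W/mK

3.29


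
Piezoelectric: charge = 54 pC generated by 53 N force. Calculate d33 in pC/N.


d33 = 54 / 53 = 1.0 pC/N

1.0


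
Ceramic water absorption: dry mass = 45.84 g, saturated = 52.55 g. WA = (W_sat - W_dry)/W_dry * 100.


WA = (52.55 - 45.84) / 45.84 * 100 = 14.64%

14.64


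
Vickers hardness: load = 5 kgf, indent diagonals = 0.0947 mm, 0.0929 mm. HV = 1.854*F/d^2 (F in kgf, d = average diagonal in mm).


d_avg = (0.0947+0.0929)/2 = 0.0938 mm
HV = 1.854*5/0.0938^2 = 1054

1054


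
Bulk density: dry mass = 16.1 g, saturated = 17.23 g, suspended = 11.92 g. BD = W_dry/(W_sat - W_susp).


BD = 16.1 / (17.23 - 11.92) = 16.1 / 5.31 = 3.032 g/cm^3

3.032


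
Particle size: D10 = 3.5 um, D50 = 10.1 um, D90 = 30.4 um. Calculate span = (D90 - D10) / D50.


Span = (30.4 - 3.5) / 10.1 = 26.9 / 10.1 = 2.663

2.663


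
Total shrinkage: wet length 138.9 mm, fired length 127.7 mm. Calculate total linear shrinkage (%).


TS = (138.9 - 127.7) / 138.9 * 100 = 8.06%

8.06


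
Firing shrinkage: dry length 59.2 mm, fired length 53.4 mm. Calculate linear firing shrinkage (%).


FS = (59.2 - 53.4) / 59.2 * 100 = 9.8%

9.8


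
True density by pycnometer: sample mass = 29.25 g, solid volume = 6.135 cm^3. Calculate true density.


TD = 29.25 / 6.135 = 4.768 g/cm^3

4.768


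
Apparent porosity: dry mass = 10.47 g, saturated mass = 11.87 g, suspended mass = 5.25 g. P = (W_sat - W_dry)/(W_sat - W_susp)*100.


P = (11.87 - 10.47) / (11.87 - 5.25) * 100 = 1.4 / 6.62 * 100 = 21.1%

21.1


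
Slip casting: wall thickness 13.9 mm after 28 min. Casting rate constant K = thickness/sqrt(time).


K = 13.9 / sqrt(28) = 13.9 / 5.2915 = 2.627 mm/min^0.5

2.627


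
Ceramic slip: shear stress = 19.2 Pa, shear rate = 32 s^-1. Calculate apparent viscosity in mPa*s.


eta = tau/gamma * 1000 = 19.2/32 * 1000 = 600.0 mPa*s

600.0


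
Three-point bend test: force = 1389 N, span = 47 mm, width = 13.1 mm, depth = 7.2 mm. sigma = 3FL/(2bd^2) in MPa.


sigma = 3*1389*47/(2*13.1*7.2^2) = 144.2 MPa

144.2


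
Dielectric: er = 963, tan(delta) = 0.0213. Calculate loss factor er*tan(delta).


Loss = 963 * 0.0213 = 20.512

20.512


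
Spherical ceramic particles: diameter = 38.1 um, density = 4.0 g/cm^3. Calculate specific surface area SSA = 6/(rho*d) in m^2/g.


SSA = 6 / (4.0 * 38.1) = 0.039 m^2/g

0.039


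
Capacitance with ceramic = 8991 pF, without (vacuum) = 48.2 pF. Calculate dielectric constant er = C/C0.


er = 8991 / 48.2 = 186.54

186.54


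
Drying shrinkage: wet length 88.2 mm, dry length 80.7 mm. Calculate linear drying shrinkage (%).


DS = (88.2 - 80.7) / 88.2 * 100 = 8.5%

8.5


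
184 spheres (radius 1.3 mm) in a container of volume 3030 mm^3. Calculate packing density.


V_sphere = 4/3*pi*1.3^3 = 9.2028 mm^3
Total V = 184*9.2028 = 1693.3152 mm^3
PD = 1693.3152 / 3030 = 0.559

0.559


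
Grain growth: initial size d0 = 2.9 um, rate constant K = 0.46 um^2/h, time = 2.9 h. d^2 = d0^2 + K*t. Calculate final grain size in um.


d^2 = 2.9^2 + 0.46*2.9 = 9.744
d = sqrt(9.744) = 3.12 um

3.12
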